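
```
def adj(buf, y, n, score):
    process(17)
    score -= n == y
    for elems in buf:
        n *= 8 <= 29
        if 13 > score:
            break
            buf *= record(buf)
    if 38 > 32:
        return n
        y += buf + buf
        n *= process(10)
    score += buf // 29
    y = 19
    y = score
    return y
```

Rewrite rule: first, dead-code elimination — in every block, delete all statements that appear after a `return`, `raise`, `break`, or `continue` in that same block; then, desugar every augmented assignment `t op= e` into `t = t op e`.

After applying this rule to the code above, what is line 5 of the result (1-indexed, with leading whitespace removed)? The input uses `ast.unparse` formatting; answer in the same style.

Transformed code:
def adj(buf, y, n, score):
    process(17)
    score = score - (n == y)
    for elems in buf:
        n = n * (8 <= 29)
        if 13 > score:
            break
    if 38 > 32:
        return n
    score = score + buf // 29
    y = 19
    y = score
    return y

n = n * (8 <= 29)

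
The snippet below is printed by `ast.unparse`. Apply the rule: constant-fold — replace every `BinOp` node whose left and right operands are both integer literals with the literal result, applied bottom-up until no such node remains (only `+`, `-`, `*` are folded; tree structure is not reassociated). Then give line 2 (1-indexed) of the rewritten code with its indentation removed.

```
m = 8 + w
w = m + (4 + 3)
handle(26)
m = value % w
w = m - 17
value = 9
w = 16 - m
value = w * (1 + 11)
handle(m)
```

w = m + 7

Transformed code:
m = 8 + w
w = m + 7
handle(26)
m = value % w
w = m - 17
value = 9
w = 16 - m
value = w * 12
handle(m)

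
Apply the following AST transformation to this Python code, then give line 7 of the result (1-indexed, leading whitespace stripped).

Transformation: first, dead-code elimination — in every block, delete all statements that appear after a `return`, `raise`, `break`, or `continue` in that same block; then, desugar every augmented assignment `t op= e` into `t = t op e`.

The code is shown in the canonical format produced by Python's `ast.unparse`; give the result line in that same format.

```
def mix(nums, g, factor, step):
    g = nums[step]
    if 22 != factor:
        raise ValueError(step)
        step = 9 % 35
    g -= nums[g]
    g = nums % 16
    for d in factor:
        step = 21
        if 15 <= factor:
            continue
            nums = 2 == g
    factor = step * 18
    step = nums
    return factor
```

Transformed code:
def mix(nums, g, factor, step):
    g = nums[step]
    if 22 != factor:
        raise ValueError(step)
    g = g - nums[g]
    g = nums % 16
    for d in factor:
        step = 21
        if 15 <= factor:
            continue
    factor = step * 18
    step = nums
    return factor

for d in factor:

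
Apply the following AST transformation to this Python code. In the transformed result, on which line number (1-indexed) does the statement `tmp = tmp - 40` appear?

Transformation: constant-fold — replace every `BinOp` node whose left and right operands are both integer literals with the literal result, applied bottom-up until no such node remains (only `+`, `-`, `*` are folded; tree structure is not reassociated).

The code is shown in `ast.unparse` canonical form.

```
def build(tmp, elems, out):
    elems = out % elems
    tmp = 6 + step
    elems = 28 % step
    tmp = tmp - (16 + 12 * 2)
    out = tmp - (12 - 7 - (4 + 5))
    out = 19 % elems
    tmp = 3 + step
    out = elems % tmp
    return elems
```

5

Transformed code:
def build(tmp, elems, out):
    elems = out % elems
    tmp = 6 + step
    elems = 28 % step
    tmp = tmp - 40
    out = tmp - -4
    out = 19 % elems
    tmp = 3 + step
    out = elems % tmp
    return elems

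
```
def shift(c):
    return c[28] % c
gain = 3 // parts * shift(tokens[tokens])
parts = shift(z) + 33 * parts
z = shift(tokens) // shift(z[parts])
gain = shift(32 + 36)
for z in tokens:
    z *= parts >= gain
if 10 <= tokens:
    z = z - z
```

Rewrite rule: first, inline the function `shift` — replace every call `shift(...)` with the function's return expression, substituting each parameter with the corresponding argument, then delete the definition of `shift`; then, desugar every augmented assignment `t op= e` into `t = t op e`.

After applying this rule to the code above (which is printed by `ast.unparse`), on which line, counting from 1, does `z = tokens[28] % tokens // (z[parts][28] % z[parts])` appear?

3

Transformed code:
gain = 3 // parts * (tokens[tokens][28] % tokens[tokens])
parts = z[28] % z + 33 * parts
z = tokens[28] % tokens // (z[parts][28] % z[parts])
gain = (32 + 36)[28] % (32 + 36)
for z in tokens:
    z = z * (parts >= gain)
if 10 <= tokens:
    z = z - z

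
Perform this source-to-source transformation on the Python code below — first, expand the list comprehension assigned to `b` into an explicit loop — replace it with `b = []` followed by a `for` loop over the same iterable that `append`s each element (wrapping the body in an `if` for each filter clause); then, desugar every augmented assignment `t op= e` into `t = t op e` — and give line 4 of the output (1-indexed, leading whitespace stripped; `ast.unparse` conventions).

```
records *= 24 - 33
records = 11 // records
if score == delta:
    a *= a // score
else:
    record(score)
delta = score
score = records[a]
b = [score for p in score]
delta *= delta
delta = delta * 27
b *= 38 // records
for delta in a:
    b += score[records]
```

Transformed code:
records = records * (24 - 33)
records = 11 // records
if score == delta:
    a = a * (a // score)
else:
    record(score)
delta = score
score = records[a]
b = []
for p in score:
    b.append(score)
delta = delta * delta
delta = delta * 27
b = b * (38 // records)
for delta in a:
    b = b + score[records]

a = a * (a // score)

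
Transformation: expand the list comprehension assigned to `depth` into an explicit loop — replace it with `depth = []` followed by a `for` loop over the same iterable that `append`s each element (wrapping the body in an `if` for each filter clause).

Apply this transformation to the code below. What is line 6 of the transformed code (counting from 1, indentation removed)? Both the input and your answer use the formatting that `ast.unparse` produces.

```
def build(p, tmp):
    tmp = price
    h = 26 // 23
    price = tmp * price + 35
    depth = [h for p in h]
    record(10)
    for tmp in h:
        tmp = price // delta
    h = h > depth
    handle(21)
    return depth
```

for p in h:

Transformed code:
def build(p, tmp):
    tmp = price
    h = 26 // 23
    price = tmp * price + 35
    depth = []
    for p in h:
        depth.append(h)
    record(10)
    for tmp in h:
        tmp = price // delta
    h = h > depth
    handle(21)
    return depth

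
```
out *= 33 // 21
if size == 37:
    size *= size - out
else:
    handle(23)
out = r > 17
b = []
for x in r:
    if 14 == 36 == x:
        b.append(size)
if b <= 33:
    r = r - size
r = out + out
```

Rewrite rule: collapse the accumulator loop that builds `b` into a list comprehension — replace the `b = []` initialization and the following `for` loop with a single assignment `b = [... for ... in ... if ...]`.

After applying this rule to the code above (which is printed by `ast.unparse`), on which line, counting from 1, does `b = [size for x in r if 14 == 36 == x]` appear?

7

Transformed code:
out *= 33 // 21
if size == 37:
    size *= size - out
else:
    handle(23)
out = r > 17
b = [size for x in r if 14 == 36 == x]
if b <= 33:
    r = r - size
r = out + out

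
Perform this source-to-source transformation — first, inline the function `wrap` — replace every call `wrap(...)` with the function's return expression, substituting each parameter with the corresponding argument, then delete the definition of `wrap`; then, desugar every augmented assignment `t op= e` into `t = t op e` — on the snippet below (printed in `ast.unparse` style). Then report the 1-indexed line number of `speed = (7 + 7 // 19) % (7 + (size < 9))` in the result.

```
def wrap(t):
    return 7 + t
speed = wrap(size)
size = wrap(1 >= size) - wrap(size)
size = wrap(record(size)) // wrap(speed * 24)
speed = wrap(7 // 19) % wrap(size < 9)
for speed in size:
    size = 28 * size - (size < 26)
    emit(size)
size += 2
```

Transformed code:
speed = 7 + size
size = 7 + (1 >= size) - (7 + size)
size = (7 + record(size)) // (7 + speed * 24)
speed = (7 + 7 // 19) % (7 + (size < 9))
for speed in size:
    size = 28 * size - (size < 26)
    emit(size)
size = size + 2

4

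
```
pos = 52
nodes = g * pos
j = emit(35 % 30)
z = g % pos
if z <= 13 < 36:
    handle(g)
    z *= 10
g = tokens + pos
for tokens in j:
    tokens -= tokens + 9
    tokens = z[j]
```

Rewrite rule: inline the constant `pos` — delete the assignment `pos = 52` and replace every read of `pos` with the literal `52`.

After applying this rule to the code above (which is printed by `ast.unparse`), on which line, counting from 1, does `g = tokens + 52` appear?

Transformed code:
nodes = g * 52
j = emit(35 % 30)
z = g % 52
if z <= 13 < 36:
    handle(g)
    z *= 10
g = tokens + 52
for tokens in j:
    tokens -= tokens + 9
    tokens = z[j]

7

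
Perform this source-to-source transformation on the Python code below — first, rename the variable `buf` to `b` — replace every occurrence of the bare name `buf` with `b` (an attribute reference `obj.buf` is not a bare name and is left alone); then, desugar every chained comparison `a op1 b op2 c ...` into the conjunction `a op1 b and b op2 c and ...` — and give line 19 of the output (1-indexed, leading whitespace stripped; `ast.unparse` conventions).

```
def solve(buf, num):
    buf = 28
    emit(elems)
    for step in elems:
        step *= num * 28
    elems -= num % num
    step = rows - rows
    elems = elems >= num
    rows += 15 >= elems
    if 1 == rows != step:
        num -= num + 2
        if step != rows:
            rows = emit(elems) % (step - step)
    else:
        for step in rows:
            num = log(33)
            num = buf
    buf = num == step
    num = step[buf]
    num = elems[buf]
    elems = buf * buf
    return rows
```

num = step[b]

Transformed code:
def solve(b, num):
    b = 28
    emit(elems)
    for step in elems:
        step *= num * 28
    elems -= num % num
    step = rows - rows
    elems = elems >= num
    rows += 15 >= elems
    if 1 == rows and rows != step:
        num -= num + 2
        if step != rows:
            rows = emit(elems) % (step - step)
    else:
        for step in rows:
            num = log(33)
            num = b
    b = num == step
    num = step[b]
    num = elems[b]
    elems = b * b
    return rows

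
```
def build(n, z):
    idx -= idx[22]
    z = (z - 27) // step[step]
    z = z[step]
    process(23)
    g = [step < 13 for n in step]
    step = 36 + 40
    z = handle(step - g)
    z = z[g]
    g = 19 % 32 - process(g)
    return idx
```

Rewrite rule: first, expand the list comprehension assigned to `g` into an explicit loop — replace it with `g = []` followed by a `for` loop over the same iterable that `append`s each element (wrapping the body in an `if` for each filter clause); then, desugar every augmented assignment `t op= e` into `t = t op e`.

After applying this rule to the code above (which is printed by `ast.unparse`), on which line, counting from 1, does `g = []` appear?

6

Transformed code:
def build(n, z):
    idx = idx - idx[22]
    z = (z - 27) // step[step]
    z = z[step]
    process(23)
    g = []
    for n in step:
        g.append(step < 13)
    step = 36 + 40
    z = handle(step - g)
    z = z[g]
    g = 19 % 32 - process(g)
    return idx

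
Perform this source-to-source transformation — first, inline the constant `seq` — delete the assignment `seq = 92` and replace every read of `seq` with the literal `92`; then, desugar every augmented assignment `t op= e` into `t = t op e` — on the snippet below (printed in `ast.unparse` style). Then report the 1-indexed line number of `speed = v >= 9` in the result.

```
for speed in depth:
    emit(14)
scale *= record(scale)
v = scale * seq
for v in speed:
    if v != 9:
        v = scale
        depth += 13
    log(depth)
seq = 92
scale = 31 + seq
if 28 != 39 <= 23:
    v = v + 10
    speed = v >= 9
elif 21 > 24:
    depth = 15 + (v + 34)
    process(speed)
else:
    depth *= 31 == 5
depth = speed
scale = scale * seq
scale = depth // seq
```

13

Transformed code:
for speed in depth:
    emit(14)
scale = scale * record(scale)
v = scale * 92
for v in speed:
    if v != 9:
        v = scale
        depth = depth + 13
    log(depth)
scale = 31 + 92
if 28 != 39 <= 23:
    v = v + 10
    speed = v >= 9
elif 21 > 24:
    depth = 15 + (v + 34)
    process(speed)
else:
    depth = depth * (31 == 5)
depth = speed
scale = scale * 92
scale = depth // 92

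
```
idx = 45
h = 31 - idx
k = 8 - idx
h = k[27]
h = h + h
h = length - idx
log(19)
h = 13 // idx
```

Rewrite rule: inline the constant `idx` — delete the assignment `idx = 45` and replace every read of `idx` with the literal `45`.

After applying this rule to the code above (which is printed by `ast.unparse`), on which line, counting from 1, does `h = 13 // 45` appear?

7

Transformed code:
h = 31 - 45
k = 8 - 45
h = k[27]
h = h + h
h = length - 45
log(19)
h = 13 // 45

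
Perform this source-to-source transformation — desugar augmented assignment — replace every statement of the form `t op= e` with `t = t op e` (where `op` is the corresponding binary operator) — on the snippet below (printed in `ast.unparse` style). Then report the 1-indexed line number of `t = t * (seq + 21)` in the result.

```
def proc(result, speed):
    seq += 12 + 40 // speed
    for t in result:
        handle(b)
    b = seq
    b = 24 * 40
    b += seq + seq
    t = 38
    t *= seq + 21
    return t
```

9

Transformed code:
def proc(result, speed):
    seq = seq + (12 + 40 // speed)
    for t in result:
        handle(b)
    b = seq
    b = 24 * 40
    b = b + (seq + seq)
    t = 38
    t = t * (seq + 21)
    return t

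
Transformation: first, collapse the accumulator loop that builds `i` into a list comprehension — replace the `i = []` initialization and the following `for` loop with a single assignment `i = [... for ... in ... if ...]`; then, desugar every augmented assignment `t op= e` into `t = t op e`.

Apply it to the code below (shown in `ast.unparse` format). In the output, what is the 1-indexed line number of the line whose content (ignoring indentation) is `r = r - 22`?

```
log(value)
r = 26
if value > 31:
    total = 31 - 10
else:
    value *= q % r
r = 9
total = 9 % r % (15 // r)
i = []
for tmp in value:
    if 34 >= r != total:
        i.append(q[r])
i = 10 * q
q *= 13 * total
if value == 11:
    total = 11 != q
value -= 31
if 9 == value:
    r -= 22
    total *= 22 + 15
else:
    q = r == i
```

Transformed code:
log(value)
r = 26
if value > 31:
    total = 31 - 10
else:
    value = value * (q % r)
r = 9
total = 9 % r % (15 // r)
i = [q[r] for tmp in value if 34 >= r != total]
i = 10 * q
q = q * (13 * total)
if value == 11:
    total = 11 != q
value = value - 31
if 9 == value:
    r = r - 22
    total = total * (22 + 15)
else:
    q = r == i

16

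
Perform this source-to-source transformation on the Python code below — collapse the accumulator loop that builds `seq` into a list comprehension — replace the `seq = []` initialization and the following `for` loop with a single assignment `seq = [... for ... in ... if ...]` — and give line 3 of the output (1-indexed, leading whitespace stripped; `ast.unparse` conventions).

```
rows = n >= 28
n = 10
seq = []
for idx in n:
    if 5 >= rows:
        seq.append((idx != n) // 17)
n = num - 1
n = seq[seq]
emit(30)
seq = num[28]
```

seq = [(idx != n) // 17 for idx in n if 5 >= rows]

Transformed code:
rows = n >= 28
n = 10
seq = [(idx != n) // 17 for idx in n if 5 >= rows]
n = num - 1
n = seq[seq]
emit(30)
seq = num[28]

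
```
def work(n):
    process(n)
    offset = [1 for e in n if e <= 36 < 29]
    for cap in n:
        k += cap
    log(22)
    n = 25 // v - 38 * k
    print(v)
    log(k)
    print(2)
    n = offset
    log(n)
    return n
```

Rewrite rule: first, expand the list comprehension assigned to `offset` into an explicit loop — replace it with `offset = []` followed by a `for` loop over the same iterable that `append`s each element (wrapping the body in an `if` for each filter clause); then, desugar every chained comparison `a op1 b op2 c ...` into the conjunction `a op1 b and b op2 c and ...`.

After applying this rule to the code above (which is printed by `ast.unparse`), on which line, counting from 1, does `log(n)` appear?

15

Transformed code:
def work(n):
    process(n)
    offset = []
    for e in n:
        if e <= 36 and 36 < 29:
            offset.append(1)
    for cap in n:
        k += cap
    log(22)
    n = 25 // v - 38 * k
    print(v)
    log(k)
    print(2)
    n = offset
    log(n)
    return n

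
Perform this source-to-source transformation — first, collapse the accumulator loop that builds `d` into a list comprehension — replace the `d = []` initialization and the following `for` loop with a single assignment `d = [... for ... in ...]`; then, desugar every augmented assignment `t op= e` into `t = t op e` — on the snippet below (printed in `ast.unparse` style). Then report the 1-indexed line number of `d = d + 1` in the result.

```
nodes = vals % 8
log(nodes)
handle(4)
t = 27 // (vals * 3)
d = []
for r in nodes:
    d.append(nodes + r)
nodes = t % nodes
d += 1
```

Transformed code:
nodes = vals % 8
log(nodes)
handle(4)
t = 27 // (vals * 3)
d = [nodes + r for r in nodes]
nodes = t % nodes
d = d + 1

7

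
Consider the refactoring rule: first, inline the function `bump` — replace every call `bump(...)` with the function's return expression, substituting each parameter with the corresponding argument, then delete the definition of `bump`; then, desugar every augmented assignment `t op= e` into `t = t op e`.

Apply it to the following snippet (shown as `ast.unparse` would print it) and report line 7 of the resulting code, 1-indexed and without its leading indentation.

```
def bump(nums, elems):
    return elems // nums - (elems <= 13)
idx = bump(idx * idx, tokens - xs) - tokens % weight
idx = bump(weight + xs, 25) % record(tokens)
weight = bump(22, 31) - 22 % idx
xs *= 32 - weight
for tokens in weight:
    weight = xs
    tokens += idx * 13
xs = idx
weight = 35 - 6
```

tokens = tokens + idx * 13

Transformed code:
idx = (tokens - xs) // (idx * idx) - (tokens - xs <= 13) - tokens % weight
idx = (25 // (weight + xs) - (25 <= 13)) % record(tokens)
weight = 31 // 22 - (31 <= 13) - 22 % idx
xs = xs * (32 - weight)
for tokens in weight:
    weight = xs
    tokens = tokens + idx * 13
xs = idx
weight = 35 - 6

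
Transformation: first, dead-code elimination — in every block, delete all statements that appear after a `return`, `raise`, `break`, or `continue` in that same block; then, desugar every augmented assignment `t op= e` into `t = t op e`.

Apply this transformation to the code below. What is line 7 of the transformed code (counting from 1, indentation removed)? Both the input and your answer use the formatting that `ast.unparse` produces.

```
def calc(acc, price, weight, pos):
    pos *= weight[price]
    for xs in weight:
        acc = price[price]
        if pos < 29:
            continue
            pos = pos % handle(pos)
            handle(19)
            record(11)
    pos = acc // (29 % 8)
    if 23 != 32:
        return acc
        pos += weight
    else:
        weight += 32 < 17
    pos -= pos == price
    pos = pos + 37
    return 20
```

pos = acc // (29 % 8)

Transformed code:
def calc(acc, price, weight, pos):
    pos = pos * weight[price]
    for xs in weight:
        acc = price[price]
        if pos < 29:
            continue
    pos = acc // (29 % 8)
    if 23 != 32:
        return acc
    else:
        weight = weight + (32 < 17)
    pos = pos - (pos == price)
    pos = pos + 37
    return 20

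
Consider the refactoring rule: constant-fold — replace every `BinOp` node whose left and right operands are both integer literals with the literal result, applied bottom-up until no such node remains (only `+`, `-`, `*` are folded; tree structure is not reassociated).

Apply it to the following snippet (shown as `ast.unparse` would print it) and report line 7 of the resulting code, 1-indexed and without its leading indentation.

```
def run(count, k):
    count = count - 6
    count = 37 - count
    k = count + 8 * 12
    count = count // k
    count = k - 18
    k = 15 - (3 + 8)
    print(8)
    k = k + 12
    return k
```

k = 4

Transformed code:
def run(count, k):
    count = count - 6
    count = 37 - count
    k = count + 96
    count = count // k
    count = k - 18
    k = 4
    print(8)
    k = k + 12
    return k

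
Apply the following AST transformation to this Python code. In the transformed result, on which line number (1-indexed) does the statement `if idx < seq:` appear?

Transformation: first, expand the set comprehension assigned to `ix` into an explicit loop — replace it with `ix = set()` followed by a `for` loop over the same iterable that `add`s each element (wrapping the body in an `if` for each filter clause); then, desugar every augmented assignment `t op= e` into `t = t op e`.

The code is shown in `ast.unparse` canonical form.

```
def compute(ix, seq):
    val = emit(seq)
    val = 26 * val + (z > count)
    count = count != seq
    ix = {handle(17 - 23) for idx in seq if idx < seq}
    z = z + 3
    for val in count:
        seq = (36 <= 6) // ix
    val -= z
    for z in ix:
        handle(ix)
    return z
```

7

Transformed code:
def compute(ix, seq):
    val = emit(seq)
    val = 26 * val + (z > count)
    count = count != seq
    ix = set()
    for idx in seq:
        if idx < seq:
            ix.add(handle(17 - 23))
    z = z + 3
    for val in count:
        seq = (36 <= 6) // ix
    val = val - z
    for z in ix:
        handle(ix)
    return z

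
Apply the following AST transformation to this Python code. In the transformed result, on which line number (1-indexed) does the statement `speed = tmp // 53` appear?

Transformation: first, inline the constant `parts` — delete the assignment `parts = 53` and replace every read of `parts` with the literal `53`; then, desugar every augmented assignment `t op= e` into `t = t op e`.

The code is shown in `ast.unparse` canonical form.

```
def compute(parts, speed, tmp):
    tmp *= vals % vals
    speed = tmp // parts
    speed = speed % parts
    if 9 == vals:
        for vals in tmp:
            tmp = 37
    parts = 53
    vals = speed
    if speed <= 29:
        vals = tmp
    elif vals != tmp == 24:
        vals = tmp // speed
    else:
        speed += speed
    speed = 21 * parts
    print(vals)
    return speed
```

3

Transformed code:
def compute(parts, speed, tmp):
    tmp = tmp * (vals % vals)
    speed = tmp // 53
    speed = speed % 53
    if 9 == vals:
        for vals in tmp:
            tmp = 37
    vals = speed
    if speed <= 29:
        vals = tmp
    elif vals != tmp == 24:
        vals = tmp // speed
    else:
        speed = speed + speed
    speed = 21 * 53
    print(vals)
    return speed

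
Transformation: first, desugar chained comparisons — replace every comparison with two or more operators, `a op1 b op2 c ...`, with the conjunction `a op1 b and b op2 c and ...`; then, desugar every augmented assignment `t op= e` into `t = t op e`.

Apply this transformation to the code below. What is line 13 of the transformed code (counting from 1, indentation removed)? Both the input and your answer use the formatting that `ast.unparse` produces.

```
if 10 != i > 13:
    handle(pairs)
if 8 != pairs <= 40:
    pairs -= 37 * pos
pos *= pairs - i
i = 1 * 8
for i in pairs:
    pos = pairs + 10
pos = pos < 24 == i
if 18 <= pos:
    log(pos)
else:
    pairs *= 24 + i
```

Transformed code:
if 10 != i and i > 13:
    handle(pairs)
if 8 != pairs and pairs <= 40:
    pairs = pairs - 37 * pos
pos = pos * (pairs - i)
i = 1 * 8
for i in pairs:
    pos = pairs + 10
pos = pos < 24 and 24 == i
if 18 <= pos:
    log(pos)
else:
    pairs = pairs * (24 + i)

pairs = pairs * (24 + i)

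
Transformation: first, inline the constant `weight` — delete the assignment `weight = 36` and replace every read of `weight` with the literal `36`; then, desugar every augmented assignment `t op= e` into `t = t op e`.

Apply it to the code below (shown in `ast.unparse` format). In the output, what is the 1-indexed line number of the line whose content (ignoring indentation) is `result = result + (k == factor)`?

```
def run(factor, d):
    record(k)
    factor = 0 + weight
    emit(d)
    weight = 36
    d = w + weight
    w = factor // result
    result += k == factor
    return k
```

Transformed code:
def run(factor, d):
    record(k)
    factor = 0 + 36
    emit(d)
    d = w + 36
    w = factor // result
    result = result + (k == factor)
    return k

7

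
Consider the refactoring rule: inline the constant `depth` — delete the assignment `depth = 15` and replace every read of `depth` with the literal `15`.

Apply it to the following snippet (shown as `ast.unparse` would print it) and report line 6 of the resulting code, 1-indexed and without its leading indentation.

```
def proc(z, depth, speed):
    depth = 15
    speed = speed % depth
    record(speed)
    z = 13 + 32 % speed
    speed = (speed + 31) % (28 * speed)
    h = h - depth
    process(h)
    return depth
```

Transformed code:
def proc(z, depth, speed):
    speed = speed % 15
    record(speed)
    z = 13 + 32 % speed
    speed = (speed + 31) % (28 * speed)
    h = h - 15
    process(h)
    return 15

h = h - 15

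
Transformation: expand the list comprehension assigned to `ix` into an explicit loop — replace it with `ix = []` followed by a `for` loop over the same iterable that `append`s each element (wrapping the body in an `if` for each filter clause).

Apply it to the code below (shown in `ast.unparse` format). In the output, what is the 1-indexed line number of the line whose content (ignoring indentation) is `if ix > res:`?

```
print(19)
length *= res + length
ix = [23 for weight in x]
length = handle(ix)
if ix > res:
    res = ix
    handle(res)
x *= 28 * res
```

Transformed code:
print(19)
length *= res + length
ix = []
for weight in x:
    ix.append(23)
length = handle(ix)
if ix > res:
    res = ix
    handle(res)
x *= 28 * res

7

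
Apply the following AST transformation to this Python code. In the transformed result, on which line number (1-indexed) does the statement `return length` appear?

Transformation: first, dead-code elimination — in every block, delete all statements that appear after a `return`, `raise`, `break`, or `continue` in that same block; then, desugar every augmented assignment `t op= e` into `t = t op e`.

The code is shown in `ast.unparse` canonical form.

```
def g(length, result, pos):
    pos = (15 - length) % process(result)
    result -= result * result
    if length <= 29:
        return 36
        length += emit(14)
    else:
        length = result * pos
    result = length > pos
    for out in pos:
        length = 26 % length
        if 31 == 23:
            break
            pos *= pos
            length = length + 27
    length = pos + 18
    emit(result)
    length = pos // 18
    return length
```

Transformed code:
def g(length, result, pos):
    pos = (15 - length) % process(result)
    result = result - result * result
    if length <= 29:
        return 36
    else:
        length = result * pos
    result = length > pos
    for out in pos:
        length = 26 % length
        if 31 == 23:
            break
    length = pos + 18
    emit(result)
    length = pos // 18
    return length

16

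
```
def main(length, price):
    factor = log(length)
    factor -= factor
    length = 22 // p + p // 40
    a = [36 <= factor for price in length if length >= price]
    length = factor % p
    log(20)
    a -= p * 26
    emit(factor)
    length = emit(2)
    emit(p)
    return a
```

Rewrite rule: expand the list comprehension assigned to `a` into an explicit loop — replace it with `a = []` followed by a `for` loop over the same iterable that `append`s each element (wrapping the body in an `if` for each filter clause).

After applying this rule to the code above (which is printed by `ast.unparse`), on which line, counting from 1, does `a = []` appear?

Transformed code:
def main(length, price):
    factor = log(length)
    factor -= factor
    length = 22 // p + p // 40
    a = []
    for price in length:
        if length >= price:
            a.append(36 <= factor)
    length = factor % p
    log(20)
    a -= p * 26
    emit(factor)
    length = emit(2)
    emit(p)
    return a

5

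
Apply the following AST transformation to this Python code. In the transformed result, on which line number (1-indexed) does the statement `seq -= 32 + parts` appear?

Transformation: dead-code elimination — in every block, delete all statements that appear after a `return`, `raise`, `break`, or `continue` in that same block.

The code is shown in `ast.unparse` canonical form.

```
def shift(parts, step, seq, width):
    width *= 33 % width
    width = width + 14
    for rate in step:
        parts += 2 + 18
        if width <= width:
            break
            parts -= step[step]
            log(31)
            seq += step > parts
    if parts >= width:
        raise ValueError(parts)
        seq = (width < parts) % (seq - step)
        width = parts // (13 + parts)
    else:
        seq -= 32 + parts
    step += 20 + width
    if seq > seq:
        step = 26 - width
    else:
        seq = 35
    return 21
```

Transformed code:
def shift(parts, step, seq, width):
    width *= 33 % width
    width = width + 14
    for rate in step:
        parts += 2 + 18
        if width <= width:
            break
    if parts >= width:
        raise ValueError(parts)
    else:
        seq -= 32 + parts
    step += 20 + width
    if seq > seq:
        step = 26 - width
    else:
        seq = 35
    return 21

11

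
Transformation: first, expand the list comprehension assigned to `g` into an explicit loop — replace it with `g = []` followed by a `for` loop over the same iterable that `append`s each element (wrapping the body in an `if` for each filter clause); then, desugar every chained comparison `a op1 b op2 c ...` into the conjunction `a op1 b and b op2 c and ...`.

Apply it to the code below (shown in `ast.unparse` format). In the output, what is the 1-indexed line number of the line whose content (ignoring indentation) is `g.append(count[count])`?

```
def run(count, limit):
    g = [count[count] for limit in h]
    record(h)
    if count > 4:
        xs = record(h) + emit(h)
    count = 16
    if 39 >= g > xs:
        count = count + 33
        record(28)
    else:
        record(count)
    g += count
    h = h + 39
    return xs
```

4

Transformed code:
def run(count, limit):
    g = []
    for limit in h:
        g.append(count[count])
    record(h)
    if count > 4:
        xs = record(h) + emit(h)
    count = 16
    if 39 >= g and g > xs:
        count = count + 33
        record(28)
    else:
        record(count)
    g += count
    h = h + 39
    return xs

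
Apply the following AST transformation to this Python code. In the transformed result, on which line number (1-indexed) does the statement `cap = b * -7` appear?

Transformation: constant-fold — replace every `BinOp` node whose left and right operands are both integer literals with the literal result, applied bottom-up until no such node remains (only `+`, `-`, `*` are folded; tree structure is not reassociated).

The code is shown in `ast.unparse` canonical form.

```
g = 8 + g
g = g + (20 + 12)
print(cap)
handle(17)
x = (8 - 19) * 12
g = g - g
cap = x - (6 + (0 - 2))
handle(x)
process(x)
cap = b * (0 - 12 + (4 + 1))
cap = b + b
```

Transformed code:
g = 8 + g
g = g + 32
print(cap)
handle(17)
x = -132
g = g - g
cap = x - 4
handle(x)
process(x)
cap = b * -7
cap = b + b

10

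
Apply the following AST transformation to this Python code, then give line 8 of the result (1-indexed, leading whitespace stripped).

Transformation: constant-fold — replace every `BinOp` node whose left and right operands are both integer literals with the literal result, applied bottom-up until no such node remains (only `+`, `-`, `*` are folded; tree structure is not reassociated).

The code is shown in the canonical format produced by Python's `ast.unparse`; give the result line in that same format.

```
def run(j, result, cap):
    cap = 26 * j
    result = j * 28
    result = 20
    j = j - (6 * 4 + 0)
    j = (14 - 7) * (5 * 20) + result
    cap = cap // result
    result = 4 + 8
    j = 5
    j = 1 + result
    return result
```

result = 12

Transformed code:
def run(j, result, cap):
    cap = 26 * j
    result = j * 28
    result = 20
    j = j - 24
    j = 700 + result
    cap = cap // result
    result = 12
    j = 5
    j = 1 + result
    return result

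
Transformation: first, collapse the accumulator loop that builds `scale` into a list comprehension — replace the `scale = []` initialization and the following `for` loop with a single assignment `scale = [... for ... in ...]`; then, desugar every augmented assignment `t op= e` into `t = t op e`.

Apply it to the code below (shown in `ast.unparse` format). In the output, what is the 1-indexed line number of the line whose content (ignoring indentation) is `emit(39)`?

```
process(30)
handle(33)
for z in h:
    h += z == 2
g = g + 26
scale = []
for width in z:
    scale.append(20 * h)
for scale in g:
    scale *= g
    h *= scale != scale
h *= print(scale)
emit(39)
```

Transformed code:
process(30)
handle(33)
for z in h:
    h = h + (z == 2)
g = g + 26
scale = [20 * h for width in z]
for scale in g:
    scale = scale * g
    h = h * (scale != scale)
h = h * print(scale)
emit(39)

11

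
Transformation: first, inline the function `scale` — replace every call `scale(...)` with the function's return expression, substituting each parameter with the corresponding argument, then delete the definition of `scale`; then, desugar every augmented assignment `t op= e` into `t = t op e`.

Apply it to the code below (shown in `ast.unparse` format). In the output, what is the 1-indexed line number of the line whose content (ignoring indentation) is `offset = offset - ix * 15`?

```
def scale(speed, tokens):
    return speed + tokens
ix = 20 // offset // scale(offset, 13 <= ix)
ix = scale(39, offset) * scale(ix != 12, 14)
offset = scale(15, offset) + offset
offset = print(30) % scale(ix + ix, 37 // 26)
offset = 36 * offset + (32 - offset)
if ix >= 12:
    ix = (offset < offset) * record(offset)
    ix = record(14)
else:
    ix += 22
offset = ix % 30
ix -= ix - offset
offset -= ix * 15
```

13

Transformed code:
ix = 20 // offset // (offset + (13 <= ix))
ix = (39 + offset) * ((ix != 12) + 14)
offset = 15 + offset + offset
offset = print(30) % (ix + ix + 37 // 26)
offset = 36 * offset + (32 - offset)
if ix >= 12:
    ix = (offset < offset) * record(offset)
    ix = record(14)
else:
    ix = ix + 22
offset = ix % 30
ix = ix - (ix - offset)
offset = offset - ix * 15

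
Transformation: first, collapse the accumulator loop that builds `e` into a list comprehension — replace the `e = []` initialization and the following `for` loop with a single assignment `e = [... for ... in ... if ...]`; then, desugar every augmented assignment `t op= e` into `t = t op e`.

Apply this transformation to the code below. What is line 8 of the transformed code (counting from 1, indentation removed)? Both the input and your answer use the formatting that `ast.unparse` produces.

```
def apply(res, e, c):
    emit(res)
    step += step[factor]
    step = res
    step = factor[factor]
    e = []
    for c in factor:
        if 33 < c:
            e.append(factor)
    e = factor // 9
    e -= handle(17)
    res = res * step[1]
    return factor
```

e = e - handle(17)

Transformed code:
def apply(res, e, c):
    emit(res)
    step = step + step[factor]
    step = res
    step = factor[factor]
    e = [factor for c in factor if 33 < c]
    e = factor // 9
    e = e - handle(17)
    res = res * step[1]
    return factor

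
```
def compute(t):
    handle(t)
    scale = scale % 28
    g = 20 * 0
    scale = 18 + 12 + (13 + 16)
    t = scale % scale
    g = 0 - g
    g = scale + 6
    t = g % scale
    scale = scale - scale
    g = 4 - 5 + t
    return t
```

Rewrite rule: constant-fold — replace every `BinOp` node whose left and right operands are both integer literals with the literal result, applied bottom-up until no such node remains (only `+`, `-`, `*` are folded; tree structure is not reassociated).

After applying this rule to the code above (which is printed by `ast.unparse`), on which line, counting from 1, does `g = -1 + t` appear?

Transformed code:
def compute(t):
    handle(t)
    scale = scale % 28
    g = 0
    scale = 59
    t = scale % scale
    g = 0 - g
    g = scale + 6
    t = g % scale
    scale = scale - scale
    g = -1 + t
    return t

11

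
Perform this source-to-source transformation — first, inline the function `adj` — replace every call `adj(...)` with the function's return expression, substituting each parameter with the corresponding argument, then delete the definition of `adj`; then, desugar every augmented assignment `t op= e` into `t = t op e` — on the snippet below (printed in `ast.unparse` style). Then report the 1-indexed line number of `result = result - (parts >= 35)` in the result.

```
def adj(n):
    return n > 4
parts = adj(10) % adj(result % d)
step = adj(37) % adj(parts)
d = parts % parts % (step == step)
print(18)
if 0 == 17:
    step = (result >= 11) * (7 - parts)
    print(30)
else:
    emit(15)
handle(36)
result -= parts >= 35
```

Transformed code:
parts = (10 > 4) % (result % d > 4)
step = (37 > 4) % (parts > 4)
d = parts % parts % (step == step)
print(18)
if 0 == 17:
    step = (result >= 11) * (7 - parts)
    print(30)
else:
    emit(15)
handle(36)
result = result - (parts >= 35)

11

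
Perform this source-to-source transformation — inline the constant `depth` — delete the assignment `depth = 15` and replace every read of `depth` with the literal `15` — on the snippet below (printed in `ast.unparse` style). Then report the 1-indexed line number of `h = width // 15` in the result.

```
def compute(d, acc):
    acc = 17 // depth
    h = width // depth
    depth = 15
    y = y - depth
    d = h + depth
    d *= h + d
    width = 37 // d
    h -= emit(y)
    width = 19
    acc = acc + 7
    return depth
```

Transformed code:
def compute(d, acc):
    acc = 17 // 15
    h = width // 15
    y = y - 15
    d = h + 15
    d *= h + d
    width = 37 // d
    h -= emit(y)
    width = 19
    acc = acc + 7
    return 15

3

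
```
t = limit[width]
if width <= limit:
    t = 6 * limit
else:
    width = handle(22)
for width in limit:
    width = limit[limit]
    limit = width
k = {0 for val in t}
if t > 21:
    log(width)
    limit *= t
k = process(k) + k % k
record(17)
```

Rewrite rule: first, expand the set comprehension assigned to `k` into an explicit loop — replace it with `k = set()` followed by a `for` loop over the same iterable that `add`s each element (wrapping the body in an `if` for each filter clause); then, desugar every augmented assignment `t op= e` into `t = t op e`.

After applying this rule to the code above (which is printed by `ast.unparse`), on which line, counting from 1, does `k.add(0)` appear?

11

Transformed code:
t = limit[width]
if width <= limit:
    t = 6 * limit
else:
    width = handle(22)
for width in limit:
    width = limit[limit]
    limit = width
k = set()
for val in t:
    k.add(0)
if t > 21:
    log(width)
    limit = limit * t
k = process(k) + k % k
record(17)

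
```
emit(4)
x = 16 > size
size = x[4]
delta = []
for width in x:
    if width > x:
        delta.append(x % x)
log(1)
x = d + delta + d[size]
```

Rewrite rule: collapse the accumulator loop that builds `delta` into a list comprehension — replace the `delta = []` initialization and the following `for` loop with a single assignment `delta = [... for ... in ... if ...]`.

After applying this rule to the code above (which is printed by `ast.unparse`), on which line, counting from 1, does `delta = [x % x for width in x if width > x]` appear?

4

Transformed code:
emit(4)
x = 16 > size
size = x[4]
delta = [x % x for width in x if width > x]
log(1)
x = d + delta + d[size]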